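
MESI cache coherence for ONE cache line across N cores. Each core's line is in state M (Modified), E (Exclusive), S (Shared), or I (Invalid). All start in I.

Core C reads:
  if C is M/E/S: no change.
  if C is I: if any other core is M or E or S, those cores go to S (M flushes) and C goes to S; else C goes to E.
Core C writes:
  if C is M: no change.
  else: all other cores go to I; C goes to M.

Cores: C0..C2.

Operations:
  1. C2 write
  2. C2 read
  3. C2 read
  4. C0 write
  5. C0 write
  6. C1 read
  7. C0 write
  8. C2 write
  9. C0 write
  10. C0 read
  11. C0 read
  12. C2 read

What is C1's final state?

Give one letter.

Answer: I

Derivation:
Op 1: C2 write [C2 write: invalidate none -> C2=M] -> [I,I,M]
Op 2: C2 read [C2 read: already in M, no change] -> [I,I,M]
Op 3: C2 read [C2 read: already in M, no change] -> [I,I,M]
Op 4: C0 write [C0 write: invalidate ['C2=M'] -> C0=M] -> [M,I,I]
Op 5: C0 write [C0 write: already M (modified), no change] -> [M,I,I]
Op 6: C1 read [C1 read from I: others=['C0=M'] -> C1=S, others downsized to S] -> [S,S,I]
Op 7: C0 write [C0 write: invalidate ['C1=S'] -> C0=M] -> [M,I,I]
Op 8: C2 write [C2 write: invalidate ['C0=M'] -> C2=M] -> [I,I,M]
Op 9: C0 write [C0 write: invalidate ['C2=M'] -> C0=M] -> [M,I,I]
Op 10: C0 read [C0 read: already in M, no change] -> [M,I,I]
Op 11: C0 read [C0 read: already in M, no change] -> [M,I,I]
Op 12: C2 read [C2 read from I: others=['C0=M'] -> C2=S, others downsized to S] -> [S,I,S]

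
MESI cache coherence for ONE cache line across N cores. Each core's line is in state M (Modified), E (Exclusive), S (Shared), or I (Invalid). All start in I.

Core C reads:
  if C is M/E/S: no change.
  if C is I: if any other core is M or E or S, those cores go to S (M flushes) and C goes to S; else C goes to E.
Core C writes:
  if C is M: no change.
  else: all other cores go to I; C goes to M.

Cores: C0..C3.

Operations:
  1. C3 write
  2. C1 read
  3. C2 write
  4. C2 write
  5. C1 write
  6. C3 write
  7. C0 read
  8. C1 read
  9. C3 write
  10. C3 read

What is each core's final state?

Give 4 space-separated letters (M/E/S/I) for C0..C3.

Op 1: C3 write [C3 write: invalidate none -> C3=M] -> [I,I,I,M]
Op 2: C1 read [C1 read from I: others=['C3=M'] -> C1=S, others downsized to S] -> [I,S,I,S]
Op 3: C2 write [C2 write: invalidate ['C1=S', 'C3=S'] -> C2=M] -> [I,I,M,I]
Op 4: C2 write [C2 write: already M (modified), no change] -> [I,I,M,I]
Op 5: C1 write [C1 write: invalidate ['C2=M'] -> C1=M] -> [I,M,I,I]
Op 6: C3 write [C3 write: invalidate ['C1=M'] -> C3=M] -> [I,I,I,M]
Op 7: C0 read [C0 read from I: others=['C3=M'] -> C0=S, others downsized to S] -> [S,I,I,S]
Op 8: C1 read [C1 read from I: others=['C0=S', 'C3=S'] -> C1=S, others downsized to S] -> [S,S,I,S]
Op 9: C3 write [C3 write: invalidate ['C0=S', 'C1=S'] -> C3=M] -> [I,I,I,M]
Op 10: C3 read [C3 read: already in M, no change] -> [I,I,I,M]

Answer: I I I M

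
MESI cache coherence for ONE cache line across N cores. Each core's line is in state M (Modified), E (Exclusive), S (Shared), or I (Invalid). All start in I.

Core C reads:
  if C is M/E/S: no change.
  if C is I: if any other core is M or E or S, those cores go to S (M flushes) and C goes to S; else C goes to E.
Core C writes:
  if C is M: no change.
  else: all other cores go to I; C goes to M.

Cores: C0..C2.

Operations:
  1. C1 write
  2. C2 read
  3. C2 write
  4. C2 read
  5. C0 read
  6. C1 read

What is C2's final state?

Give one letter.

Answer: S

Derivation:
Op 1: C1 write [C1 write: invalidate none -> C1=M] -> [I,M,I]
Op 2: C2 read [C2 read from I: others=['C1=M'] -> C2=S, others downsized to S] -> [I,S,S]
Op 3: C2 write [C2 write: invalidate ['C1=S'] -> C2=M] -> [I,I,M]
Op 4: C2 read [C2 read: already in M, no change] -> [I,I,M]
Op 5: C0 read [C0 read from I: others=['C2=M'] -> C0=S, others downsized to S] -> [S,I,S]
Op 6: C1 read [C1 read from I: others=['C0=S', 'C2=S'] -> C1=S, others downsized to S] -> [S,S,S]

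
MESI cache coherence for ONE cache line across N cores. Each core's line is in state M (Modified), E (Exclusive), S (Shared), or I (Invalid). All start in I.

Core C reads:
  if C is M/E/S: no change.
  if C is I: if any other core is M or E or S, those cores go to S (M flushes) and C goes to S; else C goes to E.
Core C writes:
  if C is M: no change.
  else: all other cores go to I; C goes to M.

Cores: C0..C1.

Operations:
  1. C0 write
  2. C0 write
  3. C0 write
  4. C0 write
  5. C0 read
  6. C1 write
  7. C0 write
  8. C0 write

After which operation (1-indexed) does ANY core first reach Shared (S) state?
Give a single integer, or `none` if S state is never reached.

Op 1: C0 write [C0 write: invalidate none -> C0=M] -> [M,I]
Op 2: C0 write [C0 write: already M (modified), no change] -> [M,I]
Op 3: C0 write [C0 write: already M (modified), no change] -> [M,I]
Op 4: C0 write [C0 write: already M (modified), no change] -> [M,I]
Op 5: C0 read [C0 read: already in M, no change] -> [M,I]
Op 6: C1 write [C1 write: invalidate ['C0=M'] -> C1=M] -> [I,M]
Op 7: C0 write [C0 write: invalidate ['C1=M'] -> C0=M] -> [M,I]
Op 8: C0 write [C0 write: already M (modified), no change] -> [M,I]
S state never reached in this sequence.

Answer: none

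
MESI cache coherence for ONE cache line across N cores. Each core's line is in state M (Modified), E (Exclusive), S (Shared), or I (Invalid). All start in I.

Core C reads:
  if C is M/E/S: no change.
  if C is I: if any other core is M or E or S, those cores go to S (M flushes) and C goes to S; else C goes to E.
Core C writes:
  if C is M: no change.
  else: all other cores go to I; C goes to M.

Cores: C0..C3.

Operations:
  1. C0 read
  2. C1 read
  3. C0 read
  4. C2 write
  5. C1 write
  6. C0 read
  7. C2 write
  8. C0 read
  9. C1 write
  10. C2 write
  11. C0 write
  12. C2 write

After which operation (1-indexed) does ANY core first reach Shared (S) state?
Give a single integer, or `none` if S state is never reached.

Op 1: C0 read [C0 read from I: no other sharers -> C0=E (exclusive)] -> [E,I,I,I]
Op 2: C1 read [C1 read from I: others=['C0=E'] -> C1=S, others downsized to S] -> [S,S,I,I]
  -> First S state at op 2; remaining ops need not be traced.

Answer: 2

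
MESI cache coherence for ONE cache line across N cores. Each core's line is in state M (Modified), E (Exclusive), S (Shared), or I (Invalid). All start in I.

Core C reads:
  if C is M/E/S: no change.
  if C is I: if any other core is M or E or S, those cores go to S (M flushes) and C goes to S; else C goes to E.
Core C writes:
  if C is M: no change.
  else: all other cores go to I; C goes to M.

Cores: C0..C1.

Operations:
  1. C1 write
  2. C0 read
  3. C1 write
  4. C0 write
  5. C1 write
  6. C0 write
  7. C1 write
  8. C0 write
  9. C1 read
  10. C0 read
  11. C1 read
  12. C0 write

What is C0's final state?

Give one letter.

Op 1: C1 write [C1 write: invalidate none -> C1=M] -> [I,M]
Op 2: C0 read [C0 read from I: others=['C1=M'] -> C0=S, others downsized to S] -> [S,S]
Op 3: C1 write [C1 write: invalidate ['C0=S'] -> C1=M] -> [I,M]
Op 4: C0 write [C0 write: invalidate ['C1=M'] -> C0=M] -> [M,I]
Op 5: C1 write [C1 write: invalidate ['C0=M'] -> C1=M] -> [I,M]
Op 6: C0 write [C0 write: invalidate ['C1=M'] -> C0=M] -> [M,I]
Op 7: C1 write [C1 write: invalidate ['C0=M'] -> C1=M] -> [I,M]
Op 8: C0 write [C0 write: invalidate ['C1=M'] -> C0=M] -> [M,I]
Op 9: C1 read [C1 read from I: others=['C0=M'] -> C1=S, others downsized to S] -> [S,S]
Op 10: C0 read [C0 read: already in S, no change] -> [S,S]
Op 11: C1 read [C1 read: already in S, no change] -> [S,S]
Op 12: C0 write [C0 write: invalidate ['C1=S'] -> C0=M] -> [M,I]

Answer: M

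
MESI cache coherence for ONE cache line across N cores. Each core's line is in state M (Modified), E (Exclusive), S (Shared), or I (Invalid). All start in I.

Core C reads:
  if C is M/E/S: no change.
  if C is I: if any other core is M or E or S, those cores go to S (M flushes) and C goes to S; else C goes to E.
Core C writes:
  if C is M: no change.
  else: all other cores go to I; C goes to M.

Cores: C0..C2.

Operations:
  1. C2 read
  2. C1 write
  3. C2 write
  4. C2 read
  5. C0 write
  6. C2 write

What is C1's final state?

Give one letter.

Op 1: C2 read [C2 read from I: no other sharers -> C2=E (exclusive)] -> [I,I,E]
Op 2: C1 write [C1 write: invalidate ['C2=E'] -> C1=M] -> [I,M,I]
Op 3: C2 write [C2 write: invalidate ['C1=M'] -> C2=M] -> [I,I,M]
Op 4: C2 read [C2 read: already in M, no change] -> [I,I,M]
Op 5: C0 write [C0 write: invalidate ['C2=M'] -> C0=M] -> [M,I,I]
Op 6: C2 write [C2 write: invalidate ['C0=M'] -> C2=M] -> [I,I,M]

Answer: I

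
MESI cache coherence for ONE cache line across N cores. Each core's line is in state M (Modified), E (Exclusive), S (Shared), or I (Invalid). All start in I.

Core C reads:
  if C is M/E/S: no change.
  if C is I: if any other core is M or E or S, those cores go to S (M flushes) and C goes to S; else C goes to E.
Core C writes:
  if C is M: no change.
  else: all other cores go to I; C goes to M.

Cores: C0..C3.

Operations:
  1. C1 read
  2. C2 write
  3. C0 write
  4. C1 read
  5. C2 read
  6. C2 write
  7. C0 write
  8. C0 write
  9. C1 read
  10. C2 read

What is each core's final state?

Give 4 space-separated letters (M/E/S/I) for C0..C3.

Op 1: C1 read [C1 read from I: no other sharers -> C1=E (exclusive)] -> [I,E,I,I]
Op 2: C2 write [C2 write: invalidate ['C1=E'] -> C2=M] -> [I,I,M,I]
Op 3: C0 write [C0 write: invalidate ['C2=M'] -> C0=M] -> [M,I,I,I]
Op 4: C1 read [C1 read from I: others=['C0=M'] -> C1=S, others downsized to S] -> [S,S,I,I]
Op 5: C2 read [C2 read from I: others=['C0=S', 'C1=S'] -> C2=S, others downsized to S] -> [S,S,S,I]
Op 6: C2 write [C2 write: invalidate ['C0=S', 'C1=S'] -> C2=M] -> [I,I,M,I]
Op 7: C0 write [C0 write: invalidate ['C2=M'] -> C0=M] -> [M,I,I,I]
Op 8: C0 write [C0 write: already M (modified), no change] -> [M,I,I,I]
Op 9: C1 read [C1 read from I: others=['C0=M'] -> C1=S, others downsized to S] -> [S,S,I,I]
Op 10: C2 read [C2 read from I: others=['C0=S', 'C1=S'] -> C2=S, others downsized to S] -> [S,S,S,I]

Answer: S S S I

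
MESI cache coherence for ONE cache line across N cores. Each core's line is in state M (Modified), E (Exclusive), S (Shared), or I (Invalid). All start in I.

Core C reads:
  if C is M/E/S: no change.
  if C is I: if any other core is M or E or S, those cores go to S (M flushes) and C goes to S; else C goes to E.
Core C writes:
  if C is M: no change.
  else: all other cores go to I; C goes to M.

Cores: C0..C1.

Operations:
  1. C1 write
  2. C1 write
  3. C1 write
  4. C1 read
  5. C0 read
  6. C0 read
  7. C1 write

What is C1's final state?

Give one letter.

Answer: M

Derivation:
Op 1: C1 write [C1 write: invalidate none -> C1=M] -> [I,M]
Op 2: C1 write [C1 write: already M (modified), no change] -> [I,M]
Op 3: C1 write [C1 write: already M (modified), no change] -> [I,M]
Op 4: C1 read [C1 read: already in M, no change] -> [I,M]
Op 5: C0 read [C0 read from I: others=['C1=M'] -> C0=S, others downsized to S] -> [S,S]
Op 6: C0 read [C0 read: already in S, no change] -> [S,S]
Op 7: C1 write [C1 write: invalidate ['C0=S'] -> C1=M] -> [I,M]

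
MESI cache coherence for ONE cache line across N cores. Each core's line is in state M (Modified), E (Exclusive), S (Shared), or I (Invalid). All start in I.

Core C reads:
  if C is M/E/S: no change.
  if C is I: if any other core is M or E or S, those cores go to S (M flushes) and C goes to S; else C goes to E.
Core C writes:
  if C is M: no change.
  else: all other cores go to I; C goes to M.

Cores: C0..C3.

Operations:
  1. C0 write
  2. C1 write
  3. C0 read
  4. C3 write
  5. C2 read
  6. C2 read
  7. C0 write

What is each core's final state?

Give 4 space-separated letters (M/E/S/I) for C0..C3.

Op 1: C0 write [C0 write: invalidate none -> C0=M] -> [M,I,I,I]
Op 2: C1 write [C1 write: invalidate ['C0=M'] -> C1=M] -> [I,M,I,I]
Op 3: C0 read [C0 read from I: others=['C1=M'] -> C0=S, others downsized to S] -> [S,S,I,I]
Op 4: C3 write [C3 write: invalidate ['C0=S', 'C1=S'] -> C3=M] -> [I,I,I,M]
Op 5: C2 read [C2 read from I: others=['C3=M'] -> C2=S, others downsized to S] -> [I,I,S,S]
Op 6: C2 read [C2 read: already in S, no change] -> [I,I,S,S]
Op 7: C0 write [C0 write: invalidate ['C2=S', 'C3=S'] -> C0=M] -> [M,I,I,I]

Answer: M I I I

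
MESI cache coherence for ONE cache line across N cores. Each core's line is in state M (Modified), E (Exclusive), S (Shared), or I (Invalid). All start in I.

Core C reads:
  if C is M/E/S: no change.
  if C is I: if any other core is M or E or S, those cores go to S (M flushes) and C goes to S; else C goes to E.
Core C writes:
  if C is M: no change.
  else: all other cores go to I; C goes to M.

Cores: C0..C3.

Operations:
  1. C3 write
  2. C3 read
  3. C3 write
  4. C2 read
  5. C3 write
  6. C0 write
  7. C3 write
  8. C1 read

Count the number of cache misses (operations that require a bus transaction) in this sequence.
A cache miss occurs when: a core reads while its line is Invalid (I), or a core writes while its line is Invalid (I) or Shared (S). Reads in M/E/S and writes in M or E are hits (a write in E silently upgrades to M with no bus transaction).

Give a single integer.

Answer: 6

Derivation:
Op 1: C3 write [C3 write: invalidate none -> C3=M] -> [I,I,I,M] [MISS #1: write from I]
Op 2: C3 read [C3 read: already in M, no change] -> [I,I,I,M] [hit: read from M]
Op 3: C3 write [C3 write: already M (modified), no change] -> [I,I,I,M] [hit: write from M]
Op 4: C2 read [C2 read from I: others=['C3=M'] -> C2=S, others downsized to S] -> [I,I,S,S] [MISS #2: read from I]
Op 5: C3 write [C3 write: invalidate ['C2=S'] -> C3=M] -> [I,I,I,M] [MISS #3: write from S]
Op 6: C0 write [C0 write: invalidate ['C3=M'] -> C0=M] -> [M,I,I,I] [MISS #4: write from I]
Op 7: C3 write [C3 write: invalidate ['C0=M'] -> C3=M] -> [I,I,I,M] [MISS #5: write from I]
Op 8: C1 read [C1 read from I: others=['C3=M'] -> C1=S, others downsized to S] -> [I,S,I,S] [MISS #6: read from I]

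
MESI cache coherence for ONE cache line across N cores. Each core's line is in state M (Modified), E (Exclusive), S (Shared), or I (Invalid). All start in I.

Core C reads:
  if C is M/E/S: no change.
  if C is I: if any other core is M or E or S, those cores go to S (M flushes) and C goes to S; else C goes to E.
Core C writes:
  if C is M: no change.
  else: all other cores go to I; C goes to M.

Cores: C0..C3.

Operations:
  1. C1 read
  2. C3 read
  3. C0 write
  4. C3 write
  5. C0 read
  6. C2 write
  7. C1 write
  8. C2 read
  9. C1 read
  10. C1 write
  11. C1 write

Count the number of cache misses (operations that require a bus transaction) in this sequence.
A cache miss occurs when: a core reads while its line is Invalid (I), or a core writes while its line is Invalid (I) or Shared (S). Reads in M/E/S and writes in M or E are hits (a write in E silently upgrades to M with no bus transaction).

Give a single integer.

Answer: 9

Derivation:
Op 1: C1 read [C1 read from I: no other sharers -> C1=E (exclusive)] -> [I,E,I,I] [MISS #1: read from I]
Op 2: C3 read [C3 read from I: others=['C1=E'] -> C3=S, others downsized to S] -> [I,S,I,S] [MISS #2: read from I]
Op 3: C0 write [C0 write: invalidate ['C1=S', 'C3=S'] -> C0=M] -> [M,I,I,I] [MISS #3: write from I]
Op 4: C3 write [C3 write: invalidate ['C0=M'] -> C3=M] -> [I,I,I,M] [MISS #4: write from I]
Op 5: C0 read [C0 read from I: others=['C3=M'] -> C0=S, others downsized to S] -> [S,I,I,S] [MISS #5: read from I]
Op 6: C2 write [C2 write: invalidate ['C0=S', 'C3=S'] -> C2=M] -> [I,I,M,I] [MISS #6: write from I]
Op 7: C1 write [C1 write: invalidate ['C2=M'] -> C1=M] -> [I,M,I,I] [MISS #7: write from I]
Op 8: C2 read [C2 read from I: others=['C1=M'] -> C2=S, others downsized to S] -> [I,S,S,I] [MISS #8: read from I]
Op 9: C1 read [C1 read: already in S, no change] -> [I,S,S,I] [hit: read from S]
Op 10: C1 write [C1 write: invalidate ['C2=S'] -> C1=M] -> [I,M,I,I] [MISS #9: write from S]
Op 11: C1 write [C1 write: already M (modified), no change] -> [I,M,I,I] [hit: write from M]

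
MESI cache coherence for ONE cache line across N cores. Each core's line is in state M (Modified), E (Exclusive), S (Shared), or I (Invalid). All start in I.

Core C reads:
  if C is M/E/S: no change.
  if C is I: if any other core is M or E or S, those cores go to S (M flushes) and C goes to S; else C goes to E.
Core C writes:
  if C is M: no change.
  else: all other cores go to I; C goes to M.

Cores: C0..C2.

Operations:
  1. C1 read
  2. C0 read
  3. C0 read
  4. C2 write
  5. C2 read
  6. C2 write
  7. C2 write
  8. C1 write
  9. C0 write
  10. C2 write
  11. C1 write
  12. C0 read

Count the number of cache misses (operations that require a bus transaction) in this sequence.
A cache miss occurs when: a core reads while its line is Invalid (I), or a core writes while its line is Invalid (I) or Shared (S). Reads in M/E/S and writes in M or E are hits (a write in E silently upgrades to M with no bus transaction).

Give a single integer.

Op 1: C1 read [C1 read from I: no other sharers -> C1=E (exclusive)] -> [I,E,I] [MISS #1: read from I]
Op 2: C0 read [C0 read from I: others=['C1=E'] -> C0=S, others downsized to S] -> [S,S,I] [MISS #2: read from I]
Op 3: C0 read [C0 read: already in S, no change] -> [S,S,I] [hit: read from S]
Op 4: C2 write [C2 write: invalidate ['C0=S', 'C1=S'] -> C2=M] -> [I,I,M] [MISS #3: write from I]
Op 5: C2 read [C2 read: already in M, no change] -> [I,I,M] [hit: read from M]
Op 6: C2 write [C2 write: already M (modified), no change] -> [I,I,M] [hit: write from M]
Op 7: C2 write [C2 write: already M (modified), no change] -> [I,I,M] [hit: write from M]
Op 8: C1 write [C1 write: invalidate ['C2=M'] -> C1=M] -> [I,M,I] [MISS #4: write from I]
Op 9: C0 write [C0 write: invalidate ['C1=M'] -> C0=M] -> [M,I,I] [MISS #5: write from I]
Op 10: C2 write [C2 write: invalidate ['C0=M'] -> C2=M] -> [I,I,M] [MISS #6: write from I]
Op 11: C1 write [C1 write: invalidate ['C2=M'] -> C1=M] -> [I,M,I] [MISS #7: write from I]
Op 12: C0 read [C0 read from I: others=['C1=M'] -> C0=S, others downsized to S] -> [S,S,I] [MISS #8: read from I]

Answer: 8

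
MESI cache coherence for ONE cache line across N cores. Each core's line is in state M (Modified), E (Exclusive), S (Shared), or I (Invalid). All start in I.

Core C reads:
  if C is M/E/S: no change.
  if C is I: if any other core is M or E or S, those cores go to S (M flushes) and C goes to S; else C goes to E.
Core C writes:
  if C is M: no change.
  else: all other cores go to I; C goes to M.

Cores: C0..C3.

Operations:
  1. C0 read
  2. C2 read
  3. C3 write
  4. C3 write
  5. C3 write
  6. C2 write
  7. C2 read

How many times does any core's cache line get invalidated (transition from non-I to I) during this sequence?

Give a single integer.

Op 1: C0 read [C0 read from I: no other sharers -> C0=E (exclusive)] -> [E,I,I,I] (invalidations this op: 0; running total: 0)
Op 2: C2 read [C2 read from I: others=['C0=E'] -> C2=S, others downsized to S] -> [S,I,S,I] (invalidations this op: 0; running total: 0)
Op 3: C3 write [C3 write: invalidate ['C0=S', 'C2=S'] -> C3=M] -> [I,I,I,M] (invalidations this op: 2; running total: 2)
Op 4: C3 write [C3 write: already M (modified), no change] -> [I,I,I,M] (invalidations this op: 0; running total: 2)
Op 5: C3 write [C3 write: already M (modified), no change] -> [I,I,I,M] (invalidations this op: 0; running total: 2)
Op 6: C2 write [C2 write: invalidate ['C3=M'] -> C2=M] -> [I,I,M,I] (invalidations this op: 1; running total: 3)
Op 7: C2 read [C2 read: already in M, no change] -> [I,I,M,I] (invalidations this op: 0; running total: 3)

Answer: 3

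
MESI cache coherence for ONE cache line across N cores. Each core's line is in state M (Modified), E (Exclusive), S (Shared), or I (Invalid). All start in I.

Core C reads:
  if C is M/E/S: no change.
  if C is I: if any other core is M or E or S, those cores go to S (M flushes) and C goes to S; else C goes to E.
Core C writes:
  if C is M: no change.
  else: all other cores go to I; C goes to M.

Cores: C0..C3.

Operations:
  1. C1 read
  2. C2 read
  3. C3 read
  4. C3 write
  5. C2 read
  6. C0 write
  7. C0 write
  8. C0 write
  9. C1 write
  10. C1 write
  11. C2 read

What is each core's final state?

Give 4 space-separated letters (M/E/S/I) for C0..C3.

Answer: I S S I

Derivation:
Op 1: C1 read [C1 read from I: no other sharers -> C1=E (exclusive)] -> [I,E,I,I]
Op 2: C2 read [C2 read from I: others=['C1=E'] -> C2=S, others downsized to S] -> [I,S,S,I]
Op 3: C3 read [C3 read from I: others=['C1=S', 'C2=S'] -> C3=S, others downsized to S] -> [I,S,S,S]
Op 4: C3 write [C3 write: invalidate ['C1=S', 'C2=S'] -> C3=M] -> [I,I,I,M]
Op 5: C2 read [C2 read from I: others=['C3=M'] -> C2=S, others downsized to S] -> [I,I,S,S]
Op 6: C0 write [C0 write: invalidate ['C2=S', 'C3=S'] -> C0=M] -> [M,I,I,I]
Op 7: C0 write [C0 write: already M (modified), no change] -> [M,I,I,I]
Op 8: C0 write [C0 write: already M (modified), no change] -> [M,I,I,I]
Op 9: C1 write [C1 write: invalidate ['C0=M'] -> C1=M] -> [I,M,I,I]
Op 10: C1 write [C1 write: already M (modified), no change] -> [I,M,I,I]
Op 11: C2 read [C2 read from I: others=['C1=M'] -> C2=S, others downsized to S] -> [I,S,S,I]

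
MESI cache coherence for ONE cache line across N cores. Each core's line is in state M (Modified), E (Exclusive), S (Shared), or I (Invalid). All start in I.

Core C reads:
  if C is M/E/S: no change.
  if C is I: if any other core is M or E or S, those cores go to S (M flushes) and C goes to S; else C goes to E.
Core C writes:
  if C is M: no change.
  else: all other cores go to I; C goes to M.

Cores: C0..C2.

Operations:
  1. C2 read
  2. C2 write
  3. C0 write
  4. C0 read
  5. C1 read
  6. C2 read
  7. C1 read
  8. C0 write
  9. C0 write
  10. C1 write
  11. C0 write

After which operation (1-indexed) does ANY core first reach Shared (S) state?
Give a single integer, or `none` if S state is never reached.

Answer: 5

Derivation:
Op 1: C2 read [C2 read from I: no other sharers -> C2=E (exclusive)] -> [I,I,E]
Op 2: C2 write [C2 write: invalidate none -> C2=M] -> [I,I,M]
Op 3: C0 write [C0 write: invalidate ['C2=M'] -> C0=M] -> [M,I,I]
Op 4: C0 read [C0 read: already in M, no change] -> [M,I,I]
Op 5: C1 read [C1 read from I: others=['C0=M'] -> C1=S, others downsized to S] -> [S,S,I]
  -> First S state at op 5; remaining ops need not be traced.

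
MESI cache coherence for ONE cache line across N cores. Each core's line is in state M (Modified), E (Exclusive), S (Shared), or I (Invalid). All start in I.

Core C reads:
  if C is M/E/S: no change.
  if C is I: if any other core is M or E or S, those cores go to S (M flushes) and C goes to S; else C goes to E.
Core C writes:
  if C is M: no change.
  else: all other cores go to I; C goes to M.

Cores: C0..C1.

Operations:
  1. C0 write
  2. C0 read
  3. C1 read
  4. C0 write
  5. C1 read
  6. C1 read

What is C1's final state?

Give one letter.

Answer: S

Derivation:
Op 1: C0 write [C0 write: invalidate none -> C0=M] -> [M,I]
Op 2: C0 read [C0 read: already in M, no change] -> [M,I]
Op 3: C1 read [C1 read from I: others=['C0=M'] -> C1=S, others downsized to S] -> [S,S]
Op 4: C0 write [C0 write: invalidate ['C1=S'] -> C0=M] -> [M,I]
Op 5: C1 read [C1 read from I: others=['C0=M'] -> C1=S, others downsized to S] -> [S,S]
Op 6: C1 read [C1 read: already in S, no change] -> [S,S]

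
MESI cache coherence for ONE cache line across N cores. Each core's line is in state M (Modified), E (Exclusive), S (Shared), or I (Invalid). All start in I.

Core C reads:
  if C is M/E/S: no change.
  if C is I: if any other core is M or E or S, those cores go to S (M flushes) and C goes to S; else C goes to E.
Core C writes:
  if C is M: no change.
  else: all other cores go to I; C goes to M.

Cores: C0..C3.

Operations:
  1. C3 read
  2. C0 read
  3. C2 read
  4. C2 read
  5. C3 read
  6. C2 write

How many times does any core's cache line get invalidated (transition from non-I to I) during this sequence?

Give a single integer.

Op 1: C3 read [C3 read from I: no other sharers -> C3=E (exclusive)] -> [I,I,I,E] (invalidations this op: 0; running total: 0)
Op 2: C0 read [C0 read from I: others=['C3=E'] -> C0=S, others downsized to S] -> [S,I,I,S] (invalidations this op: 0; running total: 0)
Op 3: C2 read [C2 read from I: others=['C0=S', 'C3=S'] -> C2=S, others downsized to S] -> [S,I,S,S] (invalidations this op: 0; running total: 0)
Op 4: C2 read [C2 read: already in S, no change] -> [S,I,S,S] (invalidations this op: 0; running total: 0)
Op 5: C3 read [C3 read: already in S, no change] -> [S,I,S,S] (invalidations this op: 0; running total: 0)
Op 6: C2 write [C2 write: invalidate ['C0=S', 'C3=S'] -> C2=M] -> [I,I,M,I] (invalidations this op: 2; running total: 2)

Answer: 2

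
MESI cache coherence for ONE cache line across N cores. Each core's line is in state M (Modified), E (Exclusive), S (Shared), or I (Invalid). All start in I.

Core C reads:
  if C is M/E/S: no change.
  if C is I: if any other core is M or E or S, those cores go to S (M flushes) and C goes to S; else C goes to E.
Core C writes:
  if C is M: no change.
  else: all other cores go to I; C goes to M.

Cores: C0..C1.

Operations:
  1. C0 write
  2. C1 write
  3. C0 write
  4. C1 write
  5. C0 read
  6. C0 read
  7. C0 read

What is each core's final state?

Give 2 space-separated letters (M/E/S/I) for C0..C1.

Answer: S S

Derivation:
Op 1: C0 write [C0 write: invalidate none -> C0=M] -> [M,I]
Op 2: C1 write [C1 write: invalidate ['C0=M'] -> C1=M] -> [I,M]
Op 3: C0 write [C0 write: invalidate ['C1=M'] -> C0=M] -> [M,I]
Op 4: C1 write [C1 write: invalidate ['C0=M'] -> C1=M] -> [I,M]
Op 5: C0 read [C0 read from I: others=['C1=M'] -> C0=S, others downsized to S] -> [S,S]
Op 6: C0 read [C0 read: already in S, no change] -> [S,S]
Op 7: C0 read [C0 read: already in S, no change] -> [S,S]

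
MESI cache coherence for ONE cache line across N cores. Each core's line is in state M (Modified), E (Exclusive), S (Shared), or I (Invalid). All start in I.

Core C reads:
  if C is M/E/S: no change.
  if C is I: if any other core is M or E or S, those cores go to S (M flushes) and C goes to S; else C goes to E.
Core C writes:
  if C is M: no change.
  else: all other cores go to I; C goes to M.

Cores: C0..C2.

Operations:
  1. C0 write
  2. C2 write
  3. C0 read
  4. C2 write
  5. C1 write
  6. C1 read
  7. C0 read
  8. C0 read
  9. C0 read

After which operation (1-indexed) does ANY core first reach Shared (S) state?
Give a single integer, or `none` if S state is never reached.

Op 1: C0 write [C0 write: invalidate none -> C0=M] -> [M,I,I]
Op 2: C2 write [C2 write: invalidate ['C0=M'] -> C2=M] -> [I,I,M]
Op 3: C0 read [C0 read from I: others=['C2=M'] -> C0=S, others downsized to S] -> [S,I,S]
  -> First S state at op 3; remaining ops need not be traced.

Answer: 3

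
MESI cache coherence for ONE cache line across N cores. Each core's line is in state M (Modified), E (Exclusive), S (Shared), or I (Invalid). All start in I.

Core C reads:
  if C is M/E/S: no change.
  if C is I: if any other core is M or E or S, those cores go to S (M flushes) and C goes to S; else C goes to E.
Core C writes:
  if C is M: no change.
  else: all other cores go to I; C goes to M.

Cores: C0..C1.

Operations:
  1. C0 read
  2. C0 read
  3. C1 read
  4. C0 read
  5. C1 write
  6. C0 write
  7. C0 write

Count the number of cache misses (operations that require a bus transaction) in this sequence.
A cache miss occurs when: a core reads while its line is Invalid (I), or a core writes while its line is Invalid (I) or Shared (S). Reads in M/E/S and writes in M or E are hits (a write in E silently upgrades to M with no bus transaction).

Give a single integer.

Op 1: C0 read [C0 read from I: no other sharers -> C0=E (exclusive)] -> [E,I] [MISS #1: read from I]
Op 2: C0 read [C0 read: already in E, no change] -> [E,I] [hit: read from E]
Op 3: C1 read [C1 read from I: others=['C0=E'] -> C1=S, others downsized to S] -> [S,S] [MISS #2: read from I]
Op 4: C0 read [C0 read: already in S, no change] -> [S,S] [hit: read from S]
Op 5: C1 write [C1 write: invalidate ['C0=S'] -> C1=M] -> [I,M] [MISS #3: write from S]
Op 6: C0 write [C0 write: invalidate ['C1=M'] -> C0=M] -> [M,I] [MISS #4: write from I]
Op 7: C0 write [C0 write: already M (modified), no change] -> [M,I] [hit: write from M]

Answer: 4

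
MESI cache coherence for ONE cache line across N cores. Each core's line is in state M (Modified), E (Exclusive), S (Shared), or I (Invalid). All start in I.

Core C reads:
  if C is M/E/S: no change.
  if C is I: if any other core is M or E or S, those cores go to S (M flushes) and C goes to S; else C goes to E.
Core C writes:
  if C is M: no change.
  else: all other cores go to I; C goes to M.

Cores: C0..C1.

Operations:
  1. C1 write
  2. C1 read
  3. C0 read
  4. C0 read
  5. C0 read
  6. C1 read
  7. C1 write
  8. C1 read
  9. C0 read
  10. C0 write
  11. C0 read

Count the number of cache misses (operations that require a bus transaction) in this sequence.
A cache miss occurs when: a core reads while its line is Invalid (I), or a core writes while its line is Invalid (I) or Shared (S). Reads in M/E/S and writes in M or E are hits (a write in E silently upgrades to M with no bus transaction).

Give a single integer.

Answer: 5

Derivation:
Op 1: C1 write [C1 write: invalidate none -> C1=M] -> [I,M] [MISS #1: write from I]
Op 2: C1 read [C1 read: already in M, no change] -> [I,M] [hit: read from M]
Op 3: C0 read [C0 read from I: others=['C1=M'] -> C0=S, others downsized to S] -> [S,S] [MISS #2: read from I]
Op 4: C0 read [C0 read: already in S, no change] -> [S,S] [hit: read from S]
Op 5: C0 read [C0 read: already in S, no change] -> [S,S] [hit: read from S]
Op 6: C1 read [C1 read: already in S, no change] -> [S,S] [hit: read from S]
Op 7: C1 write [C1 write: invalidate ['C0=S'] -> C1=M] -> [I,M] [MISS #3: write from S]
Op 8: C1 read [C1 read: already in M, no change] -> [I,M] [hit: read from M]
Op 9: C0 read [C0 read from I: others=['C1=M'] -> C0=S, others downsized to S] -> [S,S] [MISS #4: read from I]
Op 10: C0 write [C0 write: invalidate ['C1=S'] -> C0=M] -> [M,I] [MISS #5: write from S]
Op 11: C0 read [C0 read: already in M, no change] -> [M,I] [hit: read from M]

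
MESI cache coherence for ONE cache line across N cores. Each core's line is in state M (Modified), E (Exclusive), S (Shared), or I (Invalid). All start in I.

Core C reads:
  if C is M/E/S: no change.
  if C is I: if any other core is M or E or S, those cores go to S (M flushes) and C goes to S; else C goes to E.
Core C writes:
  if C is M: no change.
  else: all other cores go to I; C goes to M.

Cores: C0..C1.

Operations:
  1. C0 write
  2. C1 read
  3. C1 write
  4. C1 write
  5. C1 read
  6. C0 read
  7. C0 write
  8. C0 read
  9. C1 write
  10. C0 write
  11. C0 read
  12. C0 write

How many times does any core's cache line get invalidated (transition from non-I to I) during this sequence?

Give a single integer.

Answer: 4

Derivation:
Op 1: C0 write [C0 write: invalidate none -> C0=M] -> [M,I] (invalidations this op: 0; running total: 0)
Op 2: C1 read [C1 read from I: others=['C0=M'] -> C1=S, others downsized to S] -> [S,S] (invalidations this op: 0; running total: 0)
Op 3: C1 write [C1 write: invalidate ['C0=S'] -> C1=M] -> [I,M] (invalidations this op: 1; running total: 1)
Op 4: C1 write [C1 write: already M (modified), no change] -> [I,M] (invalidations this op: 0; running total: 1)
Op 5: C1 read [C1 read: already in M, no change] -> [I,M] (invalidations this op: 0; running total: 1)
Op 6: C0 read [C0 read from I: others=['C1=M'] -> C0=S, others downsized to S] -> [S,S] (invalidations this op: 0; running total: 1)
Op 7: C0 write [C0 write: invalidate ['C1=S'] -> C0=M] -> [M,I] (invalidations this op: 1; running total: 2)
Op 8: C0 read [C0 read: already in M, no change] -> [M,I] (invalidations this op: 0; running total: 2)
Op 9: C1 write [C1 write: invalidate ['C0=M'] -> C1=M] -> [I,M] (invalidations this op: 1; running total: 3)
Op 10: C0 write [C0 write: invalidate ['C1=M'] -> C0=M] -> [M,I] (invalidations this op: 1; running total: 4)
Op 11: C0 read [C0 read: already in M, no change] -> [M,I] (invalidations this op: 0; running total: 4)
Op 12: C0 write [C0 write: already M (modified), no change] -> [M,I] (invalidations this op: 0; running total: 4)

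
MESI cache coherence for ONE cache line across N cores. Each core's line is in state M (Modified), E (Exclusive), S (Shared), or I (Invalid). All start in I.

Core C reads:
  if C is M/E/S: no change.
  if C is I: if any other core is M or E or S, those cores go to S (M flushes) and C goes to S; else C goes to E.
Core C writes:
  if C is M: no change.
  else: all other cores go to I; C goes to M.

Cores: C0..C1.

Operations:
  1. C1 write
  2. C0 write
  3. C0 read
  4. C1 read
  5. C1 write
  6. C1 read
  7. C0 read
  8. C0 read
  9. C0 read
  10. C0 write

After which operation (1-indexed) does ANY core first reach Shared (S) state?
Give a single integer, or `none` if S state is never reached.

Answer: 4

Derivation:
Op 1: C1 write [C1 write: invalidate none -> C1=M] -> [I,M]
Op 2: C0 write [C0 write: invalidate ['C1=M'] -> C0=M] -> [M,I]
Op 3: C0 read [C0 read: already in M, no change] -> [M,I]
Op 4: C1 read [C1 read from I: others=['C0=M'] -> C1=S, others downsized to S] -> [S,S]
  -> First S state at op 4; remaining ops need not be traced.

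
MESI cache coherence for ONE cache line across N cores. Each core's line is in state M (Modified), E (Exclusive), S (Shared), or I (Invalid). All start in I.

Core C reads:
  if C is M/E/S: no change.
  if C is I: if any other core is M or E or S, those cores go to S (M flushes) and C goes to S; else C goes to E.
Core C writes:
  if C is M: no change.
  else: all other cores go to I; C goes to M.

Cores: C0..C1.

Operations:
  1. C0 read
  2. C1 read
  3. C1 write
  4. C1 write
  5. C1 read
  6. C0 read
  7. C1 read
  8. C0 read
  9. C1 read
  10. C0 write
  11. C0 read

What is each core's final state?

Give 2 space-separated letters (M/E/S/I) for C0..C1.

Op 1: C0 read [C0 read from I: no other sharers -> C0=E (exclusive)] -> [E,I]
Op 2: C1 read [C1 read from I: others=['C0=E'] -> C1=S, others downsized to S] -> [S,S]
Op 3: C1 write [C1 write: invalidate ['C0=S'] -> C1=M] -> [I,M]
Op 4: C1 write [C1 write: already M (modified), no change] -> [I,M]
Op 5: C1 read [C1 read: already in M, no change] -> [I,M]
Op 6: C0 read [C0 read from I: others=['C1=M'] -> C0=S, others downsized to S] -> [S,S]
Op 7: C1 read [C1 read: already in S, no change] -> [S,S]
Op 8: C0 read [C0 read: already in S, no change] -> [S,S]
Op 9: C1 read [C1 read: already in S, no change] -> [S,S]
Op 10: C0 write [C0 write: invalidate ['C1=S'] -> C0=M] -> [M,I]
Op 11: C0 read [C0 read: already in M, no change] -> [M,I]

Answer: M I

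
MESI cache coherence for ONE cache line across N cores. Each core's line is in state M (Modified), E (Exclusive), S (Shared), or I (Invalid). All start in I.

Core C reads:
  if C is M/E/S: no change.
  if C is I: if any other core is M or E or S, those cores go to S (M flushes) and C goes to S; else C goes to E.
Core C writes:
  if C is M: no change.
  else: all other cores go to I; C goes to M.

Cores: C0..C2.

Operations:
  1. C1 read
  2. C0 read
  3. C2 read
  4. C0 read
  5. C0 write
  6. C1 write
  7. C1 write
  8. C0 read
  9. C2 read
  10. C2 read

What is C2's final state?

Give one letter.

Answer: S

Derivation:
Op 1: C1 read [C1 read from I: no other sharers -> C1=E (exclusive)] -> [I,E,I]
Op 2: C0 read [C0 read from I: others=['C1=E'] -> C0=S, others downsized to S] -> [S,S,I]
Op 3: C2 read [C2 read from I: others=['C0=S', 'C1=S'] -> C2=S, others downsized to S] -> [S,S,S]
Op 4: C0 read [C0 read: already in S, no change] -> [S,S,S]
Op 5: C0 write [C0 write: invalidate ['C1=S', 'C2=S'] -> C0=M] -> [M,I,I]
Op 6: C1 write [C1 write: invalidate ['C0=M'] -> C1=M] -> [I,M,I]
Op 7: C1 write [C1 write: already M (modified), no change] -> [I,M,I]
Op 8: C0 read [C0 read from I: others=['C1=M'] -> C0=S, others downsized to S] -> [S,S,I]
Op 9: C2 read [C2 read from I: others=['C0=S', 'C1=S'] -> C2=S, others downsized to S] -> [S,S,S]
Op 10: C2 read [C2 read: already in S, no change] -> [S,S,S]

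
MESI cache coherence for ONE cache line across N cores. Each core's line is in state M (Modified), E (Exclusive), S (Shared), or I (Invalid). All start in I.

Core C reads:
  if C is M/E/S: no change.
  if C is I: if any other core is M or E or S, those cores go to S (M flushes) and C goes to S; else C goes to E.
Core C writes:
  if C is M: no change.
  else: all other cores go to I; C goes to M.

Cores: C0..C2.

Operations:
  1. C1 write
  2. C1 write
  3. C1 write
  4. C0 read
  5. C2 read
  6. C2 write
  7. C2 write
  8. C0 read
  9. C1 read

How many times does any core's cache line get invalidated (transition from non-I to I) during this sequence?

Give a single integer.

Op 1: C1 write [C1 write: invalidate none -> C1=M] -> [I,M,I] (invalidations this op: 0; running total: 0)
Op 2: C1 write [C1 write: already M (modified), no change] -> [I,M,I] (invalidations this op: 0; running total: 0)
Op 3: C1 write [C1 write: already M (modified), no change] -> [I,M,I] (invalidations this op: 0; running total: 0)
Op 4: C0 read [C0 read from I: others=['C1=M'] -> C0=S, others downsized to S] -> [S,S,I] (invalidations this op: 0; running total: 0)
Op 5: C2 read [C2 read from I: others=['C0=S', 'C1=S'] -> C2=S, others downsized to S] -> [S,S,S] (invalidations this op: 0; running total: 0)
Op 6: C2 write [C2 write: invalidate ['C0=S', 'C1=S'] -> C2=M] -> [I,I,M] (invalidations this op: 2; running total: 2)
Op 7: C2 write [C2 write: already M (modified), no change] -> [I,I,M] (invalidations this op: 0; running total: 2)
Op 8: C0 read [C0 read from I: others=['C2=M'] -> C0=S, others downsized to S] -> [S,I,S] (invalidations this op: 0; running total: 2)
Op 9: C1 read [C1 read from I: others=['C0=S', 'C2=S'] -> C1=S, others downsized to S] -> [S,S,S] (invalidations this op: 0; running total: 2)

Answer: 2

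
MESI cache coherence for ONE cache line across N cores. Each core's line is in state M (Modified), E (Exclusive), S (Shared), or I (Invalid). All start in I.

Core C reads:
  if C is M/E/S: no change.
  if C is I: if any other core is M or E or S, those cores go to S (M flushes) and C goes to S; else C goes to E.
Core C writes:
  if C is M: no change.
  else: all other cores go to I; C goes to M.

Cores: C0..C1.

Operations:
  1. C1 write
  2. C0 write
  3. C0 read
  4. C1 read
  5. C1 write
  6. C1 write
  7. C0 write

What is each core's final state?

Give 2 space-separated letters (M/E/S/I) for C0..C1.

Answer: M I

Derivation:
Op 1: C1 write [C1 write: invalidate none -> C1=M] -> [I,M]
Op 2: C0 write [C0 write: invalidate ['C1=M'] -> C0=M] -> [M,I]
Op 3: C0 read [C0 read: already in M, no change] -> [M,I]
Op 4: C1 read [C1 read from I: others=['C0=M'] -> C1=S, others downsized to S] -> [S,S]
Op 5: C1 write [C1 write: invalidate ['C0=S'] -> C1=M] -> [I,M]
Op 6: C1 write [C1 write: already M (modified), no change] -> [I,M]
Op 7: C0 write [C0 write: invalidate ['C1=M'] -> C0=M] -> [M,I]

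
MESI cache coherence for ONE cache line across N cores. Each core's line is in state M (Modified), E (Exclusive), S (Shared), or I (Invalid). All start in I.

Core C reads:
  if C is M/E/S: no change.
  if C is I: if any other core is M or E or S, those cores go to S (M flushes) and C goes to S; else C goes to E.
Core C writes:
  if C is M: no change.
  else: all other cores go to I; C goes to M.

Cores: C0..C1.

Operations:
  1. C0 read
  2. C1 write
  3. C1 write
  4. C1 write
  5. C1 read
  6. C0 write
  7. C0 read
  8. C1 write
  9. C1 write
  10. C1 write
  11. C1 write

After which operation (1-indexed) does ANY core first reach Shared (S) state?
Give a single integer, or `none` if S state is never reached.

Op 1: C0 read [C0 read from I: no other sharers -> C0=E (exclusive)] -> [E,I]
Op 2: C1 write [C1 write: invalidate ['C0=E'] -> C1=M] -> [I,M]
Op 3: C1 write [C1 write: already M (modified), no change] -> [I,M]
Op 4: C1 write [C1 write: already M (modified), no change] -> [I,M]
Op 5: C1 read [C1 read: already in M, no change] -> [I,M]
Op 6: C0 write [C0 write: invalidate ['C1=M'] -> C0=M] -> [M,I]
Op 7: C0 read [C0 read: already in M, no change] -> [M,I]
Op 8: C1 write [C1 write: invalidate ['C0=M'] -> C1=M] -> [I,M]
Op 9: C1 write [C1 write: already M (modified), no change] -> [I,M]
Op 10: C1 write [C1 write: already M (modified), no change] -> [I,M]
Op 11: C1 write [C1 write: already M (modified), no change] -> [I,M]
S state never reached in this sequence.

Answer: none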